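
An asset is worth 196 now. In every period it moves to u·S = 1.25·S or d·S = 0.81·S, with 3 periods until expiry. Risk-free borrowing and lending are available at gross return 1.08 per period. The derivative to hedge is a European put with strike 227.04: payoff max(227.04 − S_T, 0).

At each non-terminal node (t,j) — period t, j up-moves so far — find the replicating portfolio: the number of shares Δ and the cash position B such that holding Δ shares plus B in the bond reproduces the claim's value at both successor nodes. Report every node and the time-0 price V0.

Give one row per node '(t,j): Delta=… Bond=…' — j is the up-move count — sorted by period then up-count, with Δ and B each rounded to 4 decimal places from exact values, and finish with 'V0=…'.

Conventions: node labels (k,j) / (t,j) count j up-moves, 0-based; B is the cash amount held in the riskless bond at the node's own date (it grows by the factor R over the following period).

Risk-neutral probability p* = (R−d)/(u−d) = (1.08−0.81)/(1.25−0.81) = 0.6136.
Expiry values: V(3,0)=122.8776, V(3,1)=66.2955, V(3,2)=0.0000, V(3,3)=0.0000
  t=2,j=0: stock 128.5956 → up 160.7445 (V=66.2955), down 104.1624 (V=122.8776). Price 81.6266; hedge Δ=-1.0000, bond B=210.2222.
  t=2,j=1: stock 198.4500 → up 248.0625 (V=0.0000), down 160.7445 (V=66.2955). Price 23.7168; hedge Δ=-0.7592, bond B=174.3884.
  t=2,j=2: stock 306.2500 → up 382.8125 (V=0.0000), down 248.0625 (V=0.0000). Price 0.0000; hedge Δ=0.0000, bond B=0.0000.
  t=1,j=0: stock 158.7600 → up 198.4500 (V=23.7168), down 128.5956 (V=81.6266). Price 42.6769; hedge Δ=-0.8290, bond B=174.2901.
  t=1,j=1: stock 245.0000 → up 306.2500 (V=0.0000), down 198.4500 (V=23.7168). Price 8.4846; hedge Δ=-0.2200, bond B=62.3864.
  t=0,j=0: stock 196.0000 → up 245.0000 (V=8.4846), down 158.7600 (V=42.6769). Price 20.0882; hedge Δ=-0.3965, bond B=97.7981.
Sanity check at the root: Δ(0,0)·S0 + B(0,0) reproduces V0 = 20.0882.

(0,0): Delta=-0.3965 Bond=97.7981
(1,0): Delta=-0.8290 Bond=174.2901
(1,1): Delta=-0.2200 Bond=62.3864
(2,0): Delta=-1.0000 Bond=210.2222
(2,1): Delta=-0.7592 Bond=174.3884
(2,2): Delta=0.0000 Bond=0.0000
V0=20.0882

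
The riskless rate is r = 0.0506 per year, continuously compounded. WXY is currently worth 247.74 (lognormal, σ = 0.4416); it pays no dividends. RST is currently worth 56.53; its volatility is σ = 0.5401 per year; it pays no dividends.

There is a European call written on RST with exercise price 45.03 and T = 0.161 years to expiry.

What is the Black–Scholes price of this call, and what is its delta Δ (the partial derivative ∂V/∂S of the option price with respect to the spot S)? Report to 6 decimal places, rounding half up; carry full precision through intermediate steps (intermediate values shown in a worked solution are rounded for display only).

price = 12.628916
Δ = 0.884045

σ√T = 0.5401·√0.161 = 0.216714
d₁ = (ln(S/K) + (r+σ²/2)T) / (σ√T) = (ln(56.53/45.03) + (0.0506+0.5401²/2)·0.161) / 0.216714 = (0.227443 + 0.031629) / 0.216714 = 1.195454
d₂ = d₁ − σ√T = 1.195454 − 0.216714 = 0.978740
e^{−rT} = 0.991886
N(d₁) = 0.884045,  N(d₂) = 0.836146
Call price V = S·N(d₁) − K·e^{−rT}·N(d₂) = 49.975069 − 37.346152 = 12.628916
Δ = N(d₁) = 0.884045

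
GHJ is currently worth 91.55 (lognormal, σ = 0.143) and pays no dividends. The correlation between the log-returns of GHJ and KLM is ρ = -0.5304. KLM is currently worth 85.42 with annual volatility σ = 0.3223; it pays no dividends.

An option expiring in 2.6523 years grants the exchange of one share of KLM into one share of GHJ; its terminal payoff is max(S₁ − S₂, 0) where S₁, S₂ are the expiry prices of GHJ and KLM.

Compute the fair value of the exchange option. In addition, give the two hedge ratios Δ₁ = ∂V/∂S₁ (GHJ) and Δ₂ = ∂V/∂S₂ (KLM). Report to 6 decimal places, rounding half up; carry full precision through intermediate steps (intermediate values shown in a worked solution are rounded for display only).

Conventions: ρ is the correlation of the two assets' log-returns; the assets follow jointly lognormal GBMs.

exchange price = 26.659612
Δ1 = 0.670449
Δ2 = -0.406462

σ_eff = √(σ₁² + σ₂² − 2ρσ₁σ₂) = √(0.143² + 0.3223² − 2·-0.5304·0.143·0.3223) = 0.416194
d₁ = (ln(S₁/S₂) + (q₂ − q₁ + σ_eff²/2)T) / (σ_eff√T) = (ln(91.55/85.42) + (0.0 − 0.0 + 0.086609)·2.6523) / 0.677809 = 0.441153
d₂ = d₁ − σ_eff√T = 0.441153 − 0.677809 = -0.236656
N(d₁) = 0.670449,  N(d₂) = 0.406462
V = S₁·e^{−q₁T}·N(d₁) − S₂·e^{−q₂T}·N(d₂) = 61.379593 − 34.719981 = 26.659612
Key observation: pricing in KLM-units makes this a unit-strike call on the ratio S₁/S₂ — the risk-free rate cancels and cannot affect the value.
Δ₁ = e^{−q₁T}·N(d₁) = 0.670449;  Δ₂ = −e^{−q₂T}·N(d₂) = -0.406462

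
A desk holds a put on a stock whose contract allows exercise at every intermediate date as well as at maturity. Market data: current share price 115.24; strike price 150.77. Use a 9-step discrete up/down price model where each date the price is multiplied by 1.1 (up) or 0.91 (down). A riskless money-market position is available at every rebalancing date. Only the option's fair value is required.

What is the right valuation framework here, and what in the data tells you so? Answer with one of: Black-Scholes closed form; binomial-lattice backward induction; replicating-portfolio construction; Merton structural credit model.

Key observation: an American put (K = 150.77, S₀ = 115.24) on a 9-date tree has no closed form — the optimal stopping decision is embedded and must be resolved recursively from expiry.

framework: binomial-lattice backward induction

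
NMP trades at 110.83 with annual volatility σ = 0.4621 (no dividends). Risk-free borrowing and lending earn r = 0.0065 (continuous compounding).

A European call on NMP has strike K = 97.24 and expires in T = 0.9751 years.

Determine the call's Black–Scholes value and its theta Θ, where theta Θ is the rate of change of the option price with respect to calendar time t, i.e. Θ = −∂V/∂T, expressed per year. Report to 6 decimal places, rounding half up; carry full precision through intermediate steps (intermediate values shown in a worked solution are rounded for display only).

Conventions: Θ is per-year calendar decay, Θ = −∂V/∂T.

σ√T = 0.4621·√0.9751 = 0.456311
d₁ = (ln(S/K) + (r+σ²/2)T) / (σ√T) = (ln(110.83/97.24) + (0.0065+0.4621²/2)·0.9751) / 0.456311 = (0.130815 + 0.110448) / 0.456311 = 0.528726
d₂ = d₁ − σ√T = 0.528726 − 0.456311 = 0.072415
e^{−rT} = 0.993682
N(d₁) = 0.701502,  N(d₂) = 0.528864
Call price V = S·N(d₁) − K·e^{−rT}·N(d₂) = 77.747484 − 51.101840 = 26.645644
φ(d₁) = (1/√(2π))·e^{−d₁²/2} = 0.346902
Θ = −S·φ(d₁)·σ/(2√T) − r·K·e^{−rT}·N(d₂) = −8.995909 − 0.332162 = -9.328071

price = 26.645644
Θ = -9.328071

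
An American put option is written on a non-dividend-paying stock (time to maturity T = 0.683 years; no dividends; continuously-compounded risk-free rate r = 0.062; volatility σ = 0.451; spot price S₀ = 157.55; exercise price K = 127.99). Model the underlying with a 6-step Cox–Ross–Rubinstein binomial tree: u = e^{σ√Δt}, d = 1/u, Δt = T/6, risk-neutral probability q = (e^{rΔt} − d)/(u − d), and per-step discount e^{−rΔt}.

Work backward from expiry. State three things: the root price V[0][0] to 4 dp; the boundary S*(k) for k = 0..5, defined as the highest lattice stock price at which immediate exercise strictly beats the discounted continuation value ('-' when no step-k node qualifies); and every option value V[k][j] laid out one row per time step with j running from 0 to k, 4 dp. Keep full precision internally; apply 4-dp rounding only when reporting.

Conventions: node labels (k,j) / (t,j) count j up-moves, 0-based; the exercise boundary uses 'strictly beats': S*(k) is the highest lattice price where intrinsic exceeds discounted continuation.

price = 8.4604
boundary = - - - - 85.7201 99.8083
tree:
8.4604
13.2771 3.4737
20.2834 6.0377 0.8041
29.9450 10.3290 1.5731 0.0000
42.2699 17.3062 3.0775 0.0000 0.0000
54.3695 28.1817 6.0205 0.0000 0.0000 0.0000
64.7612 42.2699 11.7781 0.0000 0.0000 0.0000 0.0000

Δt=0.11383, u=1.16435, d=0.85885, q=0.48522, disc=e^(-rΔt)=0.99297
k=6 terminal: V=max(K-S,0) → 64.7612 42.2699 11.7781 0.0000 0.0000 0.0000 0.0000
k=5: j=0 S=73.6205 intr=54.3695 cont=53.4693 V=54.3695[EX]; j=1 S=99.8083 intr=28.1817 cont=27.2815 V=28.1817[EX]; j=2 S=135.3114 intr=0.0000 cont=6.0205 V=6.0205[hold]; j=3 S=183.4435 intr=0.0000 cont=0.0000 V=0.0000[hold]; j=4 S=248.6967 intr=0.0000 cont=0.0000 V=0.0000[hold]; j=5 S=337.1614 intr=0.0000 cont=0.0000 V=0.0000[hold]  S*(5)=99.8083
k=4: j=0 S=85.7201 intr=42.2699 cont=41.3697 V=42.2699[EX]; j=1 S=116.2119 intr=11.7781 cont=17.3062 V=17.3062[hold]; j=2 S=157.5500 intr=0.0000 cont=3.0775 V=3.0775[hold]; j=3 S=213.5926 intr=0.0000 cont=0.0000 V=0.0000[hold]; j=4 S=289.5703 intr=0.0000 cont=0.0000 V=0.0000[hold]  S*(4)=85.7201
k=3: j=0 S=99.8083 intr=28.1817 cont=29.9450 V=29.9450[hold]; j=1 S=135.3114 intr=0.0000 cont=10.3290 V=10.3290[hold]; j=2 S=183.4435 intr=0.0000 cont=1.5731 V=1.5731[hold]; j=3 S=248.6967 intr=0.0000 cont=0.0000 V=0.0000[hold]  S*(3)=-
k=2: j=0 S=116.2119 intr=11.7781 cont=20.2834 V=20.2834[hold]; j=1 S=157.5500 intr=0.0000 cont=6.0377 V=6.0377[hold]; j=2 S=213.5926 intr=0.0000 cont=0.8041 V=0.8041[hold]  S*(2)=-
k=1: j=0 S=135.3114 intr=0.0000 cont=13.2771 V=13.2771[hold]; j=1 S=183.4435 intr=0.0000 cont=3.4737 V=3.4737[hold]  S*(1)=-
k=0: j=0 S=157.5500 intr=0.0000 cont=8.4604 V=8.4604[hold]  S*(0)=-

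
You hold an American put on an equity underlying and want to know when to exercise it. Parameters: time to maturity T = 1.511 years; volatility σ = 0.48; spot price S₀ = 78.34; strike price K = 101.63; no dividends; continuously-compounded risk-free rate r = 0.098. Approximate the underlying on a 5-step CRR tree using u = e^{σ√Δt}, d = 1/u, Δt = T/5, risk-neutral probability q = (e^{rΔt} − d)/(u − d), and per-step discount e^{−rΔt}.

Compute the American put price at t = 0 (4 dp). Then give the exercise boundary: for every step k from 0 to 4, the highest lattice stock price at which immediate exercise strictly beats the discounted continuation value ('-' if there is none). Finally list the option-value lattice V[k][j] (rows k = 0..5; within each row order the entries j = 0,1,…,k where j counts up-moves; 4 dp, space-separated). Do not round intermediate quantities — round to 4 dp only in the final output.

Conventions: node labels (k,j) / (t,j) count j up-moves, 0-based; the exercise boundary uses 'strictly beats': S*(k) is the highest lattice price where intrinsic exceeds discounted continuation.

price = 27.9108
boundary = - 60.1709 46.2157 60.1709 78.3400
tree:
27.9108
41.4591 15.5594
55.4143 25.9841 5.6934
66.1329 41.4591 11.5151 0.0000
74.3656 55.4143 23.2900 0.0000 0.0000
80.6889 66.1329 41.4591 0.0000 0.0000 0.0000

Δt=0.30220  u=1.30196  d=0.76807  q=0.49071  discount=0.97082
step 5 (expiry): payoffs max(K−S,0) = 80.6889 66.1329 41.4591 0.0000 0.0000 0.0000
step 4: (k=4,j=0): S=27.2644, K−S=74.3656, hold=71.3999 ⇒ V=74.3656 exercise | (k=4,j=1): S=46.2157, K−S=55.4143, hold=52.4486 ⇒ V=55.4143 exercise | (k=4,j=2): S=78.3400, K−S=23.2900, hold=20.4984 ⇒ V=23.2900 exercise | (k=4,j=3): S=132.7937, K−S=0.0000, hold=0.0000 ⇒ V=0.0000 continue | (k=4,j=4): S=225.0977, K−S=0.0000, hold=0.0000 ⇒ V=0.0000 continue  boundary S*=78.3400
step 3: (k=3,j=0): S=35.4971, K−S=66.1329, hold=63.1672 ⇒ V=66.1329 exercise | (k=3,j=1): S=60.1709, K−S=41.4591, hold=38.4934 ⇒ V=41.4591 exercise | (k=3,j=2): S=101.9954, K−S=0.0000, hold=11.5151 ⇒ V=11.5151 continue | (k=3,j=3): S=172.8917, K−S=0.0000, hold=0.0000 ⇒ V=0.0000 continue  boundary S*=60.1709
step 2: (k=2,j=0): S=46.2157, K−S=55.4143, hold=52.4486 ⇒ V=55.4143 exercise | (k=2,j=1): S=78.3400, K−S=23.2900, hold=25.9841 ⇒ V=25.9841 continue | (k=2,j=2): S=132.7937, K−S=0.0000, hold=5.6934 ⇒ V=5.6934 continue  boundary S*=46.2157
step 1: (k=1,j=0): S=60.1709, K−S=41.4591, hold=39.7768 ⇒ V=41.4591 exercise | (k=1,j=1): S=101.9954, K−S=0.0000, hold=15.5594 ⇒ V=15.5594 continue  boundary S*=60.1709
step 0: (k=0,j=0): S=78.3400, K−S=23.2900, hold=27.9108 ⇒ V=27.9108 continue  boundary S*=-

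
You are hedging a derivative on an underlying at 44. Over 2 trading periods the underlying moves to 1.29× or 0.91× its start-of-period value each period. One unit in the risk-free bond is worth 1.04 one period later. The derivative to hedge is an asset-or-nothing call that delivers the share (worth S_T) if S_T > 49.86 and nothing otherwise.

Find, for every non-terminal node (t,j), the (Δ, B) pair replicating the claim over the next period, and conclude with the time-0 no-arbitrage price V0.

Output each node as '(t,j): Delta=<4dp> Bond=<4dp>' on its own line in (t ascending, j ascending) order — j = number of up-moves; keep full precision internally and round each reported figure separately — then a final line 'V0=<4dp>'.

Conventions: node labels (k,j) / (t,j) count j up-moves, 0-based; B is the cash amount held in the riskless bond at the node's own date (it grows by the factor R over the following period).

No-arbitrage ⇒ martingale measure with p* = (R−d)/(u−d) = 0.3421.
Payoffs at expiry: V(2,0)=0.0000, V(2,1)=51.6516, V(2,2)=73.2204
  t=1,j=0: stock 40.0400 → up 51.6516 (V=51.6516), down 36.4364 (V=0.0000). Price 16.9907; hedge Δ=3.3947, bond B=-118.9346.
  t=1,j=1: stock 56.7600 → up 73.2204 (V=73.2204), down 51.6516 (V=51.6516). Price 56.7600; hedge Δ=1.0000, bond B=0.0000.
  t=0,j=0: stock 44.0000 → up 56.7600 (V=56.7600), down 40.0400 (V=16.9907). Price 29.4192; hedge Δ=2.3785, bond B=-75.2370.
Verification: the root portfolio costs Δ(0,0)·S0 + B(0,0) = 29.4192, matching V0.

(0,0): Delta=2.3785 Bond=-75.2370
(1,0): Delta=3.3947 Bond=-118.9346
(1,1): Delta=1.0000 Bond=0.0000
V0=29.4192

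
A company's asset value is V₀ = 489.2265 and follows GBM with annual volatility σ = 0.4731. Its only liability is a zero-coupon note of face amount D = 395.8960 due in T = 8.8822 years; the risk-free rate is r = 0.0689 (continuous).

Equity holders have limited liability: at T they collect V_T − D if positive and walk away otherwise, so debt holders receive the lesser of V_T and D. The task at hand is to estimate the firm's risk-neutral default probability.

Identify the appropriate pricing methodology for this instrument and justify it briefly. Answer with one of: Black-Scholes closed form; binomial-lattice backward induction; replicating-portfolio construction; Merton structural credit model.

framework: Merton structural credit model

Key observation: the question is about default risk generated by asset-value dynamics against a debt face of 395.8960 — the structural framework prices exactly that.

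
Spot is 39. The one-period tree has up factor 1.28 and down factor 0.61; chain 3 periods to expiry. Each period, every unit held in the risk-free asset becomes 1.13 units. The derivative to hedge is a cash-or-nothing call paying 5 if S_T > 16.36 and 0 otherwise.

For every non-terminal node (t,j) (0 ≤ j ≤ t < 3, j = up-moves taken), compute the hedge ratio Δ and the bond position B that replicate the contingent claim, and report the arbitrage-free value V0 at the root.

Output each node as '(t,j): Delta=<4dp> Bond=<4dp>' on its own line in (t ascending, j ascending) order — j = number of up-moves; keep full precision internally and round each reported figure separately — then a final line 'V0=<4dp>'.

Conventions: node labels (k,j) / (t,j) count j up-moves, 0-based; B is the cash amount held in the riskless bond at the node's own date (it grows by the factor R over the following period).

Risk-neutral probability p* = (R−d)/(u−d) = (1.13−0.61)/(1.28−0.61) = 0.7761.
Terminal payoffs: V(3,0)=0.0000, V(3,1)=5.0000, V(3,2)=5.0000, V(3,3)=5.0000
(2,0): S=14.5119. Δ = (V_up−V_dn)/(S_up−S_dn) = (5.0000−0.0000)/(18.5752−8.8523) = 0.5142. V = [p*·5.0000 + (1−p*)·0.0000]/1.13 = 3.4342. B = V − Δ·S = -4.0285.
(2,1): S=30.4512. Δ = (V_up−V_dn)/(S_up−S_dn) = (5.0000−5.0000)/(38.9775−18.5752) = 0.0000. V = [p*·5.0000 + (1−p*)·5.0000]/1.13 = 4.4248. B = V − Δ·S = 4.4248.
(2,2): S=63.8976. Δ = (V_up−V_dn)/(S_up−S_dn) = (5.0000−5.0000)/(81.7889−38.9775) = 0.0000. V = [p*·5.0000 + (1−p*)·5.0000]/1.13 = 4.4248. B = V − Δ·S = 4.4248.
(1,0): S=23.7900. Δ = (V_up−V_dn)/(S_up−S_dn) = (4.4248−3.4342)/(30.4512−14.5119) = 0.0621. V = [p*·4.4248 + (1−p*)·3.4342]/1.13 = 3.7195. B = V − Δ·S = 2.2409.
(1,1): S=49.9200. Δ = (V_up−V_dn)/(S_up−S_dn) = (4.4248−4.4248)/(63.8976−30.4512) = 0.0000. V = [p*·4.4248 + (1−p*)·4.4248]/1.13 = 3.9157. B = V − Δ·S = 3.9157.
(0,0): S=39.0000. Δ = (V_up−V_dn)/(S_up−S_dn) = (3.9157−3.7195)/(49.9200−23.7900) = 0.0075. V = [p*·3.9157 + (1−p*)·3.7195]/1.13 = 3.4264. B = V − Δ·S = 3.1334.
As a check, the time-0 holding Δ(0,0)·S0 + B(0,0) comes to 3.4264 — exactly V0.

(0,0): Delta=0.0075 Bond=3.1334
(1,0): Delta=0.0621 Bond=2.2409
(1,1): Delta=0.0000 Bond=3.9157
(2,0): Delta=0.5142 Bond=-4.0285
(2,1): Delta=0.0000 Bond=4.4248
(2,2): Delta=0.0000 Bond=4.4248
V0=3.4264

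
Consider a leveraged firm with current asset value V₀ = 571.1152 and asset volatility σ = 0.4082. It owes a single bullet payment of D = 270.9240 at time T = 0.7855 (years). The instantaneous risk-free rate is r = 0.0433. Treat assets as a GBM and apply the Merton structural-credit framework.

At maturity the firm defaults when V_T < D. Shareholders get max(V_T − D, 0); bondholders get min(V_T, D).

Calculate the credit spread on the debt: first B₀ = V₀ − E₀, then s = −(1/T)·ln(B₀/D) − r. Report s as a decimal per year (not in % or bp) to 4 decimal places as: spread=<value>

Equity is a call on the firm's assets struck at D = 270.9240:
d₁ = [ln(V₀/D) + (r + σ²/2)T] / (σ√T)
   = [ln(571.1152/270.9240) + (0.0433 + 0.5·0.4082²)·0.7855] / (0.4082·√0.7855)
   = [0.745753 + 0.099455] / 0.361781 = 2.336239
d₂ = d₁ − σ√T = 2.336239 − 0.361781 = 1.974458
N(d₁) = 0.990261,  N(d₂) = 0.975835,  e^(−rT) = 0.966560
E₀ = V₀·N(d₁) − D·e^(−rT)·N(d₂)
   = 571.1152·0.990261 − 270.9240·0.966560·0.975835 = 310.016560
B₀ = V₀ − E₀ = 571.1152 − 310.016560 = 261.098640
spread = −(1/T)·ln(B₀/D) − r = −(1/0.7855)·ln(261.098640/270.9240) − 0.0433 = 0.00372746

spread=0.0037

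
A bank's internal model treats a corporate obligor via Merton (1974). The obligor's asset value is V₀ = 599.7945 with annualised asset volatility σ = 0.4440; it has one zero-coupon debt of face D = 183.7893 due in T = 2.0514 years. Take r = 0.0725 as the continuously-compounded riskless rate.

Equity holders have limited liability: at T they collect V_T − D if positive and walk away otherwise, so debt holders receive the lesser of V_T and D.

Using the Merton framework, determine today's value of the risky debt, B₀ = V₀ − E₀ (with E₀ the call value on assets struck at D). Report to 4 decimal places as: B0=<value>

Work the structural quantities from V₀ = 599.7945 against face 183.7893:
d₁ = [ln(V₀/D) + (r + σ²/2)T] / (σ√T)
   = [ln(599.7945/183.7893) + (0.0725 + 0.5·0.4440²)·2.0514] / (0.4440·√2.0514)
   = [1.182797 + 0.350929] / 0.635928 = 2.411791
d₂ = d₁ − σ√T = 2.411791 − 0.635928 = 1.775863
N(d₁) = 0.992063,  N(d₂) = 0.962122,  e^(−rT) = 0.861805
E₀ = V₀·N(d₁) − D·e^(−rT)·N(d₂)
   = 599.7945·0.992063 − 183.7893·0.861805·0.962122 = 442.642799
B₀ = V₀ − E₀ = 599.7945 − 442.642799 = 157.151701

B0=157.1517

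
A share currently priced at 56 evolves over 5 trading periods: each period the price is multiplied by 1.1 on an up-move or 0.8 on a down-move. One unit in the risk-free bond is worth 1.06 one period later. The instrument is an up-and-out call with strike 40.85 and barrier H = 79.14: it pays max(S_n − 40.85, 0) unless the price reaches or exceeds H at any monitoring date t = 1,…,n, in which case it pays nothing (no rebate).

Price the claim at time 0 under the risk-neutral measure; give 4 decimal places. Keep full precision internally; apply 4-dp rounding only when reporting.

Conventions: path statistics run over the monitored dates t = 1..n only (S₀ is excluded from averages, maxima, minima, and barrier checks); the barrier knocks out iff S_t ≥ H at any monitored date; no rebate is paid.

price = 6.1556

Under the martingale measure an up-move has probability p* = 0.8667; value the claim as the probability-weighted average of per-path payoffs, discounted 5 periods at R = 1.06.
Enumerate all 2^5 = 32 price paths (U = up ×1.1, D = down ×0.8); each path with k up-moves has probability p*^k·(1−p*)^(5−k).
DDDDD: M=44.8000, payoff=0.0000, prob=0.000042
UDDDD: M=61.6000, payoff=0.0000, prob=0.000274
DUDDD: M=49.2800, payoff=0.0000, prob=0.000274
UUDDD: M=67.7600, payoff=0.0000, prob=0.001780
DDUDD: M=44.8000, payoff=0.0000, prob=0.000274
UDUDD: M=61.6000, payoff=0.0000, prob=0.001780
DUUDD: M=54.2080, payoff=0.0000, prob=0.001780
UUUDD: M=74.5360, payoff=6.8530, prob=0.011573
DDDUD: M=44.8000, payoff=0.0000, prob=0.000274
UDDUD: M=61.6000, payoff=0.0000, prob=0.001780
DUDUD: M=49.2800, payoff=0.0000, prob=0.001780
UUDUD: M=67.7600, payoff=6.8530, prob=0.011573
DDUUD: M=44.8000, payoff=0.0000, prob=0.001780
UDUUD: M=61.6000, payoff=6.8530, prob=0.011573
DUUUD: M=59.6288, payoff=6.8530, prob=0.011573
UUUUD: M=81.9896, payoff=0.0000, prob=0.075222
DDDDU: M=44.8000, payoff=0.0000, prob=0.000274
UDDDU: M=61.6000, payoff=0.0000, prob=0.001780
DUDDU: M=49.2800, payoff=0.0000, prob=0.001780
UUDDU: M=67.7600, payoff=6.8530, prob=0.011573
DDUDU: M=44.8000, payoff=0.0000, prob=0.001780
UDUDU: M=61.6000, payoff=6.8530, prob=0.011573
DUUDU: M=54.2080, payoff=6.8530, prob=0.011573
UUUDU: M=74.5360, payoff=24.7417, prob=0.075222
DDDUU: M=44.8000, payoff=0.0000, prob=0.001780
UDDUU: M=61.6000, payoff=6.8530, prob=0.011573
DUDUU: M=49.2800, payoff=6.8530, prob=0.011573
UUDUU: M=67.7600, payoff=24.7417, prob=0.075222
DDUUU: M=47.7030, payoff=6.8530, prob=0.011573
UDUUU: M=65.5917, payoff=24.7417, prob=0.075222
DUUUU: M=65.5917, payoff=24.7417, prob=0.075222
UUUUU: M=90.1886, payoff=0.0000, prob=0.488946
Price = Σ prob·payoff / R^5 = 8.237593 / 1.338226 = 6.1556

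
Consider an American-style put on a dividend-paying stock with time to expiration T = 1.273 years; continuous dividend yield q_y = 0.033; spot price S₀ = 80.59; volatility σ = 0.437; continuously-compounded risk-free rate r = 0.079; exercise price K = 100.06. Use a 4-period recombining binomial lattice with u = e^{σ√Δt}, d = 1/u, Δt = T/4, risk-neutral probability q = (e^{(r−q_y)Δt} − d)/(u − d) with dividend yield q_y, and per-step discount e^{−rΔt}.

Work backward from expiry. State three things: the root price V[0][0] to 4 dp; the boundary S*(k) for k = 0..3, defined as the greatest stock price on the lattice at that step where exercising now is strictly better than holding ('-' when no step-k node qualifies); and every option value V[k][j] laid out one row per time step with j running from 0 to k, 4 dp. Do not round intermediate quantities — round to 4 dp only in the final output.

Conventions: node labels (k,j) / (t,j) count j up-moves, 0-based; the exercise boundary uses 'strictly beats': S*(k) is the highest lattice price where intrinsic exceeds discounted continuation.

price = 26.0476
boundary = - - 49.2209 62.9819
tree:
26.0476
37.2454 14.7495
50.8391 23.8356 5.2346
61.5934 37.0781 10.0954 0.0000
69.9979 50.8391 19.4700 0.0000 0.0000

Δt=0.31825  u=1.27957  d=0.78151  q=0.46829  discount=0.97517
step 4 (expiry): payoffs max(K−S,0) = 69.9979 50.8391 19.4700 0.0000 0.0000
step 3: (k=3,j=0): S=38.4666, K−S=61.5934, hold=59.5109 ⇒ V=61.5934 exercise | (k=3,j=1): S=62.9819, K−S=37.0781, hold=35.2518 ⇒ V=37.0781 exercise | (k=3,j=2): S=103.1209, K−S=0.0000, hold=10.0954 ⇒ V=10.0954 continue | (k=3,j=3): S=168.8410, K−S=0.0000, hold=0.0000 ⇒ V=0.0000 continue  boundary S*=62.9819
step 2: (k=2,j=0): S=49.2209, K−S=50.8391, hold=48.8690 ⇒ V=50.8391 exercise | (k=2,j=1): S=80.5900, K−S=19.4700, hold=23.8356 ⇒ V=23.8356 continue | (k=2,j=2): S=131.9509, K−S=0.0000, hold=5.2346 ⇒ V=5.2346 continue  boundary S*=49.2209
step 1: (k=1,j=0): S=62.9819, K−S=37.0781, hold=37.2454 ⇒ V=37.2454 continue | (k=1,j=1): S=103.1209, K−S=0.0000, hold=14.7495 ⇒ V=14.7495 continue  boundary S*=-
step 0: (k=0,j=0): S=80.5900, K−S=19.4700, hold=26.0476 ⇒ V=26.0476 continue  boundary S*=-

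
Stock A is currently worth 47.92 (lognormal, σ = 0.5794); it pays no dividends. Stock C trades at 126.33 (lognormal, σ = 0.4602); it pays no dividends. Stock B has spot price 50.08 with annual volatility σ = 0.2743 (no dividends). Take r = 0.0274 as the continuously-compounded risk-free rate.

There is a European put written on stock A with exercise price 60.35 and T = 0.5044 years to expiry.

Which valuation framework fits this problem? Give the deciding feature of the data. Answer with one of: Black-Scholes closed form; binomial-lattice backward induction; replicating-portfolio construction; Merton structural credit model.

Key observation: the strike-60.35 put on stock A is European-exercise on a continuously-modelled lognormal underlying, so its value is a single closed-form evaluation.

framework: Black-Scholes closed form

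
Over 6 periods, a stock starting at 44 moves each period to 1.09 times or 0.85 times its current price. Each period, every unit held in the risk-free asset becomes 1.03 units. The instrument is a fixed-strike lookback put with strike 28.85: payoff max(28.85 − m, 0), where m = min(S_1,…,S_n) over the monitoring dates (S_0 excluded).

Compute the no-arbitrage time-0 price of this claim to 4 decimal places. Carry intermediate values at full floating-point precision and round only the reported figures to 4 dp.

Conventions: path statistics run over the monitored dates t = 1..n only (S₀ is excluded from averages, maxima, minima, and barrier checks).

price = 0.1097

With p* = (R−d)/(u−d) = 0.7500, sum probability × payoff across the paths and divide by R^6.
Enumerate all 2^6 = 64 price paths (U = up ×1.09, D = down ×0.85); each path with k up-moves has probability p*^k·(1−p*)^(6−k).
DDDDDD: m=16.5946, payoff=12.2554, prob=0.000244
UDDDDD: m=21.2801, payoff=7.5699, prob=0.000732
DUDDDD: m=21.2801, payoff=7.5699, prob=0.000732
UUDDDD: m=27.2886, payoff=1.5614, prob=0.002197
DDUDDD: m=21.2801, payoff=7.5699, prob=0.000732
UDUDDD: m=27.2886, payoff=1.5614, prob=0.002197
DUUDDD: m=27.2886, payoff=1.5614, prob=0.002197
UUUDDD: m=34.9936, payoff=0.0000, prob=0.006592
DDDUDD: m=21.2801, payoff=7.5699, prob=0.000732
UDDUDD: m=27.2886, payoff=1.5614, prob=0.002197
DUDUDD: m=27.2886, payoff=1.5614, prob=0.002197
UUDUDD: m=34.9936, payoff=0.0000, prob=0.006592
DDUUDD: m=27.2886, payoff=1.5614, prob=0.002197
UDUUDD: m=34.9936, payoff=0.0000, prob=0.006592
DUUUDD: m=34.9936, payoff=0.0000, prob=0.006592
UUUUDD: m=44.8742, payoff=0.0000, prob=0.019775
DDDDUD: m=21.2801, payoff=7.5699, prob=0.000732
UDDDUD: m=27.2886, payoff=1.5614, prob=0.002197
DUDDUD: m=27.2886, payoff=1.5614, prob=0.002197
UUDDUD: m=34.9936, payoff=0.0000, prob=0.006592
DDUDUD: m=27.2886, payoff=1.5614, prob=0.002197
UDUDUD: m=34.9936, payoff=0.0000, prob=0.006592
DUUDUD: m=34.9936, payoff=0.0000, prob=0.006592
UUUDUD: m=44.8742, payoff=0.0000, prob=0.019775
DDDUUD: m=27.0215, payoff=1.8285, prob=0.002197
UDDUUD: m=34.6511, payoff=0.0000, prob=0.006592
DUDUUD: m=34.6511, payoff=0.0000, prob=0.006592
UUDUUD: m=44.4349, payoff=0.0000, prob=0.019775
DDUUUD: m=31.7900, payoff=0.0000, prob=0.006592
UDUUUD: m=40.7660, payoff=0.0000, prob=0.019775
DUUUUD: m=37.4000, payoff=0.0000, prob=0.019775
UUUUUD: m=47.9600, payoff=0.0000, prob=0.059326
DDDDDU: m=19.5230, payoff=9.3270, prob=0.000732
UDDDDU: m=25.0354, payoff=3.8146, prob=0.002197
DUDDDU: m=25.0354, payoff=3.8146, prob=0.002197
UUDDDU: m=32.1042, payoff=0.0000, prob=0.006592
DDUDDU: m=25.0354, payoff=3.8146, prob=0.002197
UDUDDU: m=32.1042, payoff=0.0000, prob=0.006592
DUUDDU: m=32.1042, payoff=0.0000, prob=0.006592
UUUDDU: m=41.1690, payoff=0.0000, prob=0.019775
DDDUDU: m=25.0354, payoff=3.8146, prob=0.002197
UDDUDU: m=32.1042, payoff=0.0000, prob=0.006592
DUDUDU: m=32.1042, payoff=0.0000, prob=0.006592
UUDUDU: m=41.1690, payoff=0.0000, prob=0.019775
DDUUDU: m=31.7900, payoff=0.0000, prob=0.006592
UDUUDU: m=40.7660, payoff=0.0000, prob=0.019775
DUUUDU: m=37.4000, payoff=0.0000, prob=0.019775
UUUUDU: m=47.9600, payoff=0.0000, prob=0.059326
DDDDUU: m=22.9683, payoff=5.8817, prob=0.002197
UDDDUU: m=29.4534, payoff=0.0000, prob=0.006592
DUDDUU: m=29.4534, payoff=0.0000, prob=0.006592
UUDDUU: m=37.7697, payoff=0.0000, prob=0.019775
DDUDUU: m=29.4534, payoff=0.0000, prob=0.006592
UDUDUU: m=37.7697, payoff=0.0000, prob=0.019775
DUUDUU: m=37.4000, payoff=0.0000, prob=0.019775
UUUDUU: m=47.9600, payoff=0.0000, prob=0.059326
DDDUUU: m=27.0215, payoff=1.8285, prob=0.006592
UDDUUU: m=34.6511, payoff=0.0000, prob=0.019775
DUDUUU: m=34.6511, payoff=0.0000, prob=0.019775
UUDUUU: m=44.4349, payoff=0.0000, prob=0.059326
DDUUUU: m=31.7900, payoff=0.0000, prob=0.019775
UDUUUU: m=40.7660, payoff=0.0000, prob=0.059326
DUUUUU: m=37.4000, payoff=0.0000, prob=0.059326
UUUUUU: m=47.9600, payoff=0.0000, prob=0.177979
Price = Σ prob·payoff / R^6 = 0.130943 / 1.194052 = 0.1097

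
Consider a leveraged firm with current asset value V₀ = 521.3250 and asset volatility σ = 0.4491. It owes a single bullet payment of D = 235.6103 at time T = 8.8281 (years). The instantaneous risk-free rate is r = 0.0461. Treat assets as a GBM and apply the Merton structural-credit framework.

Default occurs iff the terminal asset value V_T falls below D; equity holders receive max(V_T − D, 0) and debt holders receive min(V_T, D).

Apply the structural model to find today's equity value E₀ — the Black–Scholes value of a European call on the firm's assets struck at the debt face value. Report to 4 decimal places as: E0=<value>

With assets at 521.3250 and a single debt payment of 235.6103 at 8.8281 years:
d₁ = [ln(V₀/D) + (r + σ²/2)T] / (σ√T)
   = [ln(521.3250/235.6103) + (0.0461 + 0.5·0.4491²)·8.8281] / (0.4491·√8.8281)
   = [0.794194 + 1.297249] / 1.334371 = 1.567362
d₂ = d₁ − σ√T = 1.567362 − 1.334371 = 0.232991
N(d₁) = 0.941485,  N(d₂) = 0.592116,  e^(−rT) = 0.665661
E₀ = V₀·N(d₁) − D·e^(−rT)·N(d₂)
   = 521.3250·0.941485 − 235.6103·0.665661·0.592116 = 397.954296

E0=397.9543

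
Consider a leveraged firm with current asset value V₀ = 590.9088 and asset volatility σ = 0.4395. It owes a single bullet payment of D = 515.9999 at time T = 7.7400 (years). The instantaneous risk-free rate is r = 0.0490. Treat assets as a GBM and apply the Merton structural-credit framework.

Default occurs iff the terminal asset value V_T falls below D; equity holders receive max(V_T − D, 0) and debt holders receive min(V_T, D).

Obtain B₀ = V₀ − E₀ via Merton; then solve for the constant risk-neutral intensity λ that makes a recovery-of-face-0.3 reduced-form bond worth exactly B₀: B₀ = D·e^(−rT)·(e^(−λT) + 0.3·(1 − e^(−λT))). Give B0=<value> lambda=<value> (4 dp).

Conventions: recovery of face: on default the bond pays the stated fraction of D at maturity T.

Work the structural quantities from V₀ = 590.9088 against face 515.9999:
d₁ = [ln(V₀/D) + (r + σ²/2)T] / (σ√T)
   = [ln(590.9088/515.9999) + (0.0490 + 0.5·0.4395²)·7.7400] / (0.4395·√7.7400)
   = [0.135555 + 1.126790] / 1.222727 = 1.032402
d₂ = d₁ − σ√T = 1.032402 − 1.222727 = -0.190325
N(d₁) = 0.849058,  N(d₂) = 0.424527,  e^(−rT) = 0.684368
E₀ = V₀·N(d₁) − D·e^(−rT)·N(d₂)
   = 590.9088·0.849058 − 515.9999·0.684368·0.424527 = 351.800990
B₀ = V₀ − E₀ = 590.9088 − 351.800990 = 239.107810
e^(−λT) = (B₀·e^(rT)/D − 0.3)/(1 − 0.3) = (239.1078·1.461203/515.9999 − 0.3)/0.7 = 0.53871838
λ = −ln(0.53871838)/7.7400 = 0.079918

B0=239.1078 lambda=0.0799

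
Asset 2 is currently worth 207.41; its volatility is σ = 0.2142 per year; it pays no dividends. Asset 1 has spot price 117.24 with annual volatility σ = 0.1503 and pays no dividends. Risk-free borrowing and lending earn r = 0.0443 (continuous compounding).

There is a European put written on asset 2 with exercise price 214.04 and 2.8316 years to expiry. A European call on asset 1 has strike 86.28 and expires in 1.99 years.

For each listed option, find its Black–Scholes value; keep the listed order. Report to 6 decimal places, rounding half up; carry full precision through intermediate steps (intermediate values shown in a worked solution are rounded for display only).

[asset 2 put K=214.04]
σ√T = 0.2142·√2.8316 = 0.360442
d₁ = (ln(S/K) + (r+σ²/2)T) / (σ√T) = (ln(207.41/214.04) + (0.0443+0.2142²/2)·2.8316) / 0.360442 = (-0.031465 + 0.190399) / 0.360442 = 0.440941
d₂ = d₁ − σ√T = 0.440941 − 0.360442 = 0.080499
e^{−rT} = 0.882109
N(−d₁) = 0.329628,  N(−d₂) = 0.467920
price = K·e^{−rT}·N(−d₂) − S·N(−d₁) = 88.346400 − 68.368106 = 19.978294
[asset 1 call K=86.28]
σ√T = 0.1503·√1.99 = 0.212024
d₁ = (ln(S/K) + (r+σ²/2)T) / (σ√T) = (ln(117.24/86.28) + (0.0443+0.1503²/2)·1.99) / 0.212024 = (0.306625 + 0.110634) / 0.212024 = 1.967980
d₂ = d₁ − σ√T = 1.967980 − 0.212024 = 1.755956
e^{−rT} = 0.915617
N(d₁) = 0.975465,  N(d₂) = 0.960452
price = S·N(d₁) − K·e^{−rT}·N(d₂) = 114.363496 − 75.875175 = 38.488321

price(asset 2 put K=214.04) = 19.978294
price(asset 1 call K=86.28) = 38.488321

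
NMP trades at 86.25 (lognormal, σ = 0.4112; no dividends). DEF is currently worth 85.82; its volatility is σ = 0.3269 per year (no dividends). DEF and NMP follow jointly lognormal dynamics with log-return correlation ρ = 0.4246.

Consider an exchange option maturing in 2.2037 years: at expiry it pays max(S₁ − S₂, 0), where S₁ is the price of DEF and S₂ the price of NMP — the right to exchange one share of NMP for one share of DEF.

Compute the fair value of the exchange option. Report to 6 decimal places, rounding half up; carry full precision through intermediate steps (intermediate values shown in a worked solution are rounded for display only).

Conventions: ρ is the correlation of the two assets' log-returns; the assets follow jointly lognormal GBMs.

σ_eff = √(σ₁² + σ₂² − 2ρσ₁σ₂) = √(0.3269² + 0.4112² − 2·0.4246·0.3269·0.4112) = 0.402242
d₁ = (ln(S₁/S₂) + (q₂ − q₁ + σ_eff²/2)T) / (σ_eff√T) = (ln(85.82/86.25) + (0.0 − 0.0 + 0.080899)·2.2037) / 0.597123 = 0.290191
d₂ = d₁ − σ_eff√T = 0.290191 − 0.597123 = -0.306931
N(d₁) = 0.614165,  N(d₂) = 0.379448
V = S₁·e^{−q₁T}·N(d₁) − S₂·e^{−q₂T}·N(d₂) = 52.707641 − 32.727373 = 19.980268
Key observation: r never enters — measured in units of NMP, the claim is a call on S₁/S₂ struck at 1, so only the dividend yields and σ_eff matter.

exchange price = 19.980268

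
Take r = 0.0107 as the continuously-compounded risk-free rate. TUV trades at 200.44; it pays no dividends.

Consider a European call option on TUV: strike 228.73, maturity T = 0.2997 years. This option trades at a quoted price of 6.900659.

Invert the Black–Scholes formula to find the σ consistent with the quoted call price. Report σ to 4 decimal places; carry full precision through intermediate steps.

At σ = 0.3709 the Black–Scholes value reproduces the quote:
σ√T = 0.3709·√0.2997 = 0.203049
d₁ = (ln(S/K) + (r+σ²/2)T) / (σ√T) = (ln(200.44/228.73) + (0.0107+0.3709²/2)·0.2997) / 0.203049 = (-0.132027 + 0.023821) / 0.203049 = -0.532907
d₂ = d₁ − σ√T = -0.532907 − 0.203049 = -0.735956
e^{−rT} = 0.996798
N(d₁) = 0.297049,  N(d₂) = 0.230879
V = S·N(d₁) − K·e^{−rT}·N(d₂) = 59.540473 − 52.639815 = 6.900659 (the observed quote) — the price is monotone increasing in volatility, hence this σ is the only solution

sigma = 0.3709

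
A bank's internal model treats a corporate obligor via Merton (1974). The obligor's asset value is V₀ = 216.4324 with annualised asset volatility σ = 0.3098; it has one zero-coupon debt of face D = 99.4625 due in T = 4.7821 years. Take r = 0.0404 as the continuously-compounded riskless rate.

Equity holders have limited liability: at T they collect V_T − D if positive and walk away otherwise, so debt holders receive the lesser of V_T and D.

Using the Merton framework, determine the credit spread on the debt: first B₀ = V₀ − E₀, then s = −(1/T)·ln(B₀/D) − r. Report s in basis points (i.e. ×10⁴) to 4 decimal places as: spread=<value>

Apply the equity-as-call identities (strike 99.4625, horizon 4.7821 years):
d₁ = [ln(V₀/D) + (r + σ²/2)T] / (σ√T)
   = [ln(216.4324/99.4625) + (0.0404 + 0.5·0.3098²)·4.7821] / (0.3098·√4.7821)
   = [0.777498 + 0.422680] / 0.677471 = 1.771556
d₂ = d₁ − σ√T = 1.771556 − 0.677471 = 1.094085
N(d₁) = 0.961766,  N(d₂) = 0.863041,  e^(−rT) = 0.824320
E₀ = V₀·N(d₁) − D·e^(−rT)·N(d₂)
   = 216.4324·0.961766 − 99.4625·0.824320·0.863041 = 137.397500
B₀ = V₀ − E₀ = 216.4324 − 137.397500 = 79.034900
spread = −(1/T)·ln(B₀/D) − r = −(1/4.7821)·ln(79.034900/99.4625) − 0.0404 = 0.00767327
in basis points: 0.00767327 × 10⁴ = 76.7327 bp

spread=76.7327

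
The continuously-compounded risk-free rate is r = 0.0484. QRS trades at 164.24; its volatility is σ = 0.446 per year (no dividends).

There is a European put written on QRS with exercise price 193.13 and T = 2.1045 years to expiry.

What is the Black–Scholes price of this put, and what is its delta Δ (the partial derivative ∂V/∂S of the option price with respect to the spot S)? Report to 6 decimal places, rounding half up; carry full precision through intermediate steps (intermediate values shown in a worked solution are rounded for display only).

σ√T = 0.446·√2.1045 = 0.647008
d₁ = (ln(S/K) + (r+σ²/2)T) / (σ√T) = (ln(164.24/193.13) + (0.0484+0.446²/2)·2.1045) / 0.647008 = (-0.162035 + 0.311167) / 0.647008 = 0.230496
d₂ = d₁ − σ√T = 0.230496 − 0.647008 = -0.416512
e^{−rT} = 0.903158
N(−d₁) = 0.408853,  N(−d₂) = 0.661482
Put price V = K·e^{−rT}·N(−d₂) − S·N(−d₁) = 115.380301 − 67.150072 = 48.230229
Δ = −N(−d₁) = -0.408853

price = 48.230229
Δ = -0.408853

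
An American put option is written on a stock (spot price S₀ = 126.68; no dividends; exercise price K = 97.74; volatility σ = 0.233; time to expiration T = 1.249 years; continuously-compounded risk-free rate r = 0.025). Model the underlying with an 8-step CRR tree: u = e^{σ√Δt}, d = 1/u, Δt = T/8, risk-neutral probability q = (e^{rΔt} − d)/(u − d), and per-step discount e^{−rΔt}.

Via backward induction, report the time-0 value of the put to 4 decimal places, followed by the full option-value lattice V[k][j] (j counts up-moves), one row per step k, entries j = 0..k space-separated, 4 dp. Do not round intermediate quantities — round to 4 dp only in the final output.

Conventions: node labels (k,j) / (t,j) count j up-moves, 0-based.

price = 2.0268
tree:
2.0268
3.3145 0.7458
5.3048 1.3359 0.1573
8.2696 2.3603 0.3146 0.0000
12.4767 4.0972 0.6295 0.0000 0.0000
18.0646 6.9466 1.2594 0.0000 0.0000 0.0000
24.8262 11.3961 2.5196 0.0000 0.0000 0.0000 0.0000
31.2393 17.7948 5.0409 0.0000 0.0000 0.0000 0.0000 0.0000
37.0883 24.8262 10.0852 0.0000 0.0000 0.0000 0.0000 0.0000 0.0000

Δt=0.15613, u=1.09644, d=0.91205, q=0.49821, disc=e^(-rΔt)=0.99610
k=8 terminal: V=max(K-S,0) → 37.0883 24.8262 10.0852 0.0000 0.0000 0.0000 0.0000 0.0000 0.0000
k=7: j=0 S=66.5007 intr=31.2393 cont=30.8585 V=31.2393[EX]; j=1 S=79.9452 intr=17.7948 cont=17.4140 V=17.7948[EX]; j=2 S=96.1078 intr=1.6322 cont=5.0409 V=5.0409[hold]; j=3 S=115.5380 intr=0.0000 cont=0.0000 V=0.0000[hold]; j=4 S=138.8965 intr=0.0000 cont=0.0000 V=0.0000[hold]; j=5 S=166.9773 intr=0.0000 cont=0.0000 V=0.0000[hold]; j=6 S=200.7352 intr=0.0000 cont=0.0000 V=0.0000[hold]; j=7 S=241.3180 intr=0.0000 cont=0.0000 V=0.0000[hold]
k=6: j=0 S=72.9138 intr=24.8262 cont=24.4455 V=24.8262[EX]; j=1 S=87.6548 intr=10.0852 cont=11.3961 V=11.3961[hold]; j=2 S=105.3760 intr=0.0000 cont=2.5196 V=2.5196[hold]; j=3 S=126.6800 intr=0.0000 cont=0.0000 V=0.0000[hold]; j=4 S=152.2910 intr=0.0000 cont=0.0000 V=0.0000[hold]; j=5 S=183.0798 intr=0.0000 cont=0.0000 V=0.0000[hold]; j=6 S=220.0932 intr=0.0000 cont=0.0000 V=0.0000[hold]
k=5: j=0 S=79.9452 intr=17.7948 cont=18.0646 V=18.0646[hold]; j=1 S=96.1078 intr=1.6322 cont=6.9466 V=6.9466[hold]; j=2 S=115.5380 intr=0.0000 cont=1.2594 V=1.2594[hold]; j=3 S=138.8965 intr=0.0000 cont=0.0000 V=0.0000[hold]; j=4 S=166.9773 intr=0.0000 cont=0.0000 V=0.0000[hold]; j=5 S=200.7352 intr=0.0000 cont=0.0000 V=0.0000[hold]
k=4: j=0 S=87.6548 intr=10.0852 cont=12.4767 V=12.4767[hold]; j=1 S=105.3760 intr=0.0000 cont=4.0972 V=4.0972[hold]; j=2 S=126.6800 intr=0.0000 cont=0.6295 V=0.6295[hold]; j=3 S=152.2910 intr=0.0000 cont=0.0000 V=0.0000[hold]; j=4 S=183.0798 intr=0.0000 cont=0.0000 V=0.0000[hold]
k=3: j=0 S=96.1078 intr=1.6322 cont=8.2696 V=8.2696[hold]; j=1 S=115.5380 intr=0.0000 cont=2.3603 V=2.3603[hold]; j=2 S=138.8965 intr=0.0000 cont=0.3146 V=0.3146[hold]; j=3 S=166.9773 intr=0.0000 cont=0.0000 V=0.0000[hold]
k=2: j=0 S=105.3760 intr=0.0000 cont=5.3048 V=5.3048[hold]; j=1 S=126.6800 intr=0.0000 cont=1.3359 V=1.3359[hold]; j=2 S=152.2910 intr=0.0000 cont=0.1573 V=0.1573[hold]
k=1: j=0 S=115.5380 intr=0.0000 cont=3.3145 V=3.3145[hold]; j=1 S=138.8965 intr=0.0000 cont=0.7458 V=0.7458[hold]
k=0: j=0 S=126.6800 intr=0.0000 cont=2.0268 V=2.0268[hold]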